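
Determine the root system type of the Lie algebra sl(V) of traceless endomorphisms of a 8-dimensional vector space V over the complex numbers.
A7

This is sl(8), which has dimension 8^2 - 1 = 63 and rank 8 - 1 = 7 (a Cartan subalgebra is the diagonal traceless matrices). In the classification of classical Lie algebras, the special linear algebra sl(n+1) has type A_n; here n = 7, so the Dynkin diagram is a chain of 7 nodes with single edges (A_7). Hence the type is A_7.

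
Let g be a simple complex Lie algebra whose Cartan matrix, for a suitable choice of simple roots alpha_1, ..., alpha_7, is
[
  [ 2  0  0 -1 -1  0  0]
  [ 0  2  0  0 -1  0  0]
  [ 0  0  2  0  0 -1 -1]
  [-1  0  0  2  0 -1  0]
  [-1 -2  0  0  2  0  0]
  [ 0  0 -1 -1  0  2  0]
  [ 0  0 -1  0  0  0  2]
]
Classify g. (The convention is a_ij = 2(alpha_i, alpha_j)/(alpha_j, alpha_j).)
The matrix has rank 7 with 2's on the diagonal. Reading the off-diagonal entries as Dynkin edges (a single edge where a_ij = a_ji = -1; a double or triple edge where a_ij * a_ji = 2 or 3), the diagram is a chain of 7 nodes with a double edge at one end; the terminal node there is the unique short simple root (B_7). One simple-root ordering that puts it in standard form is (alpha_7, alpha_3, alpha_6, alpha_4, alpha_1, alpha_5, alpha_2). So the algebra is type B_7, i.e. so(15).

B_7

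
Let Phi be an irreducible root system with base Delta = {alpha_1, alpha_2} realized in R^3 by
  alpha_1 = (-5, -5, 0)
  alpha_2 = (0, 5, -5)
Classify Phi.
type A_2

Compute the Cartan integers a_ij = 2(alpha_i, alpha_j)/(alpha_j, alpha_j); the resulting 2x2 Cartan matrix is
[[2, -1], [-1, 2]].
All simple roots have the same length, so the diagram is simply laced. The associated Dynkin diagram is a chain of 2 nodes with single edges (A_2), so the type is A_2 (the algebra sl(3)).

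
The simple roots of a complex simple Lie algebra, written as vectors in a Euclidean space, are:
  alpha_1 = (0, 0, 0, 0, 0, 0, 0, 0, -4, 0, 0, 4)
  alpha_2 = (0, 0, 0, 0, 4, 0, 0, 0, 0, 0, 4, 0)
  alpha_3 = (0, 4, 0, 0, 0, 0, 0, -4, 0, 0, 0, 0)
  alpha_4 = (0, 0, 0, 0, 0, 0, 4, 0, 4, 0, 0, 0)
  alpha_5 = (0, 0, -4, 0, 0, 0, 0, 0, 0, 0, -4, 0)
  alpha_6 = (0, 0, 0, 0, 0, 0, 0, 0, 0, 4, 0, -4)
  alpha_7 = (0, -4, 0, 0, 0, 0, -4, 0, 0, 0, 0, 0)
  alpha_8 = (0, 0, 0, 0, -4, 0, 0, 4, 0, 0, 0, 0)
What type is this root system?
Compute the Cartan integers a_ij = 2(alpha_i, alpha_j)/(alpha_j, alpha_j); the resulting 8x8 Cartan matrix is
[[2, 0, 0, -1, 0, -1, 0, 0], [0, 2, 0, 0, -1, 0, 0, -1], [0, 0, 2, 0, 0, 0, -1, -1], [-1, 0, 0, 2, 0, 0, -1, 0], [0, -1, 0, 0, 2, 0, 0, 0], [-1, 0, 0, 0, 0, 2, 0, 0], [0, 0, -1, -1, 0, 0, 2, 0], [0, -1, -1, 0, 0, 0, 0, 2]].
All simple roots have the same length, so the diagram is simply laced. The associated Dynkin diagram is a chain of 8 nodes with single edges (A_8), so the type is A_8 (the algebra sl(9)).

A8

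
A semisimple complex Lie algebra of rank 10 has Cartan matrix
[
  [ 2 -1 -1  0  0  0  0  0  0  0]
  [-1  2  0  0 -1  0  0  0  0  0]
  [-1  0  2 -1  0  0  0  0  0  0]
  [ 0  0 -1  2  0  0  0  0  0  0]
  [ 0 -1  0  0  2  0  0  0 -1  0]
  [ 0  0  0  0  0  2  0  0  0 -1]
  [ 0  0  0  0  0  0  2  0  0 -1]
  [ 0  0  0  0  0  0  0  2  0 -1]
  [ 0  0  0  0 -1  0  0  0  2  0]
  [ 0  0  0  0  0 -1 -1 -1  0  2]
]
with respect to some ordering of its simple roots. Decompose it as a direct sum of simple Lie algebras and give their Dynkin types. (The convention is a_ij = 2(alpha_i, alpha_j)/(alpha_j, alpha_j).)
The diagram associated to this matrix has two connected components: the simple roots {alpha_1, alpha_2, alpha_3, alpha_4, alpha_5, alpha_9} form a chain of 6 nodes with single edges (A_6), and {alpha_6, alpha_7, alpha_8, alpha_10} form a chain of 2 nodes with a fork of two nodes at one end (D_4). A semisimple Lie algebra decomposes uniquely as the direct sum of simple ideals, one per connected component of its Dynkin diagram, so g ≅ A_6 ⊕ D_4 (dimension 48 + 28 = 76).

A_6 (sl(7)) + D_4 (so(8))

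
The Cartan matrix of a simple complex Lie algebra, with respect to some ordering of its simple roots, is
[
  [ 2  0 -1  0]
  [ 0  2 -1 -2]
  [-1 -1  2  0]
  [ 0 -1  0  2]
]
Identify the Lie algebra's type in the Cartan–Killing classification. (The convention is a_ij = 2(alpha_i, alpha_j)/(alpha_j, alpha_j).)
B4

The matrix has rank 4 with 2's on the diagonal. Reading the off-diagonal entries as Dynkin edges (a single edge where a_ij = a_ji = -1; a double or triple edge where a_ij * a_ji = 2 or 3), the diagram is a chain of 4 nodes with a double edge at one end; the terminal node there is the unique short simple root (B_4). One simple-root ordering that puts it in standard form is (alpha_1, alpha_3, alpha_2, alpha_4). So the algebra is type B_4, i.e. so(9).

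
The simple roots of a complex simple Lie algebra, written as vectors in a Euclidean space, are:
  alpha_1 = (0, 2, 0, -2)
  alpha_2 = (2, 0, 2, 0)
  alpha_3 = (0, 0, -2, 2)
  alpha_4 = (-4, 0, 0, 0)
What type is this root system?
C_4

Compute the Cartan integers a_ij = 2(alpha_i, alpha_j)/(alpha_j, alpha_j); the resulting 4x4 Cartan matrix is
[[2, 0, -1, 0], [0, 2, -1, -1], [-1, -1, 2, 0], [0, -2, 0, 2]].
The roots have two lengths (squared-length ratio 2:1); the short ones are alpha_{1,2,3}. The associated Dynkin diagram is a chain of 4 nodes with a double edge at one end; the terminal node there is the unique long simple root (C_4), so the type is C_4 (the algebra sp(8)).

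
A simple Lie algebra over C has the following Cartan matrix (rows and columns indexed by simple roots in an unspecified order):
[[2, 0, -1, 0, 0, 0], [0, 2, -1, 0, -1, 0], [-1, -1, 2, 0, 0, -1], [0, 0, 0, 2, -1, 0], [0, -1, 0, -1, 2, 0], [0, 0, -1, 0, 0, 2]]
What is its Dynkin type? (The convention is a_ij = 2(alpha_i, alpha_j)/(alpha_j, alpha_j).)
The matrix has rank 6 with 2's on the diagonal. Reading the off-diagonal entries as Dynkin edges (a single edge where a_ij = a_ji = -1; a double or triple edge where a_ij * a_ji = 2 or 3), the diagram is a chain of 4 nodes with a fork of two nodes at one end (D_6). One simple-root ordering that puts it in standard form is (alpha_4, alpha_5, alpha_2, alpha_3, alpha_1, alpha_6). So the algebra is type D_6, i.e. so(12).

D_6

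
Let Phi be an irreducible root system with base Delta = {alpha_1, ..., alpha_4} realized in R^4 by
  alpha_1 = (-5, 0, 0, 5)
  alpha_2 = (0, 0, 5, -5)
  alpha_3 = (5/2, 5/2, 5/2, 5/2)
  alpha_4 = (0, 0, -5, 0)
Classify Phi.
F_4

Compute the Cartan integers a_ij = 2(alpha_i, alpha_j)/(alpha_j, alpha_j); the resulting 4x4 Cartan matrix is
[[2, -1, 0, 0], [-1, 2, 0, -2], [0, 0, 2, -1], [0, -1, -1, 2]].
The roots have two lengths (squared-length ratio 2:1); the short ones are alpha_{3,4}. The associated Dynkin diagram is a chain of 4 nodes with a double edge between the middle two (F_4), so the type is F_4.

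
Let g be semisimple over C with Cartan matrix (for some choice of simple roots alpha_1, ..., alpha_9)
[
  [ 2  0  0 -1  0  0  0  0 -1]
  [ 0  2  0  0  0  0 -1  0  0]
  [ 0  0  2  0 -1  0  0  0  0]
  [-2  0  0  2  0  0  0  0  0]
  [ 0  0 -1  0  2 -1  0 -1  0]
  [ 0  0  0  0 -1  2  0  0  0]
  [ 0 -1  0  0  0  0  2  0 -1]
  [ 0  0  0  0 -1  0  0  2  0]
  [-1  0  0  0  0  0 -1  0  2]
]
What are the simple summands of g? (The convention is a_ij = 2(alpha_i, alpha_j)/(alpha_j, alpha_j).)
The diagram associated to this matrix has two connected components: the simple roots {alpha_1, alpha_2, alpha_4, alpha_7, alpha_9} form a chain of 5 nodes with a double edge at one end; the terminal node there is the unique long simple root (C_5), and {alpha_3, alpha_5, alpha_6, alpha_8} form a chain of 2 nodes with a fork of two nodes at one end (D_4). A semisimple Lie algebra decomposes uniquely as the direct sum of simple ideals, one per connected component of its Dynkin diagram, so g ≅ C_5 ⊕ D_4 (dimension 55 + 28 = 83).

C_5 (sp(10)) + D_4 (so(8))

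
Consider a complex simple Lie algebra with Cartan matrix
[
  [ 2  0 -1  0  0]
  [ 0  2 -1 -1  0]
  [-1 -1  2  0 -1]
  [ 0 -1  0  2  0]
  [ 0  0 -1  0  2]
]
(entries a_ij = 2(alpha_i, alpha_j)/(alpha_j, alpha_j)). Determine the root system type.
D_5

The matrix has rank 5 with 2's on the diagonal. Reading the off-diagonal entries as Dynkin edges (a single edge where a_ij = a_ji = -1; a double or triple edge where a_ij * a_ji = 2 or 3), the diagram is a chain of 3 nodes with a fork of two nodes at one end (D_5). One simple-root ordering that puts it in standard form is (alpha_4, alpha_2, alpha_3, alpha_1, alpha_5). So the algebra is type D_5, i.e. so(10).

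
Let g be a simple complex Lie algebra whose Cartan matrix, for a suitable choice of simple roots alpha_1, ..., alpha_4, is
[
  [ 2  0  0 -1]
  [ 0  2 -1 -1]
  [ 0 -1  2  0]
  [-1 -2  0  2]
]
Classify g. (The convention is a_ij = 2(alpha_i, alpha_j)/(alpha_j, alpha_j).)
The matrix has rank 4 with 2's on the diagonal. Reading the off-diagonal entries as Dynkin edges (a single edge where a_ij = a_ji = -1; a double or triple edge where a_ij * a_ji = 2 or 3), the diagram is a chain of 4 nodes with a double edge between the middle two (F_4). One simple-root ordering that puts it in standard form is (alpha_1, alpha_4, alpha_2, alpha_3). So the algebra is type F_4.

F_4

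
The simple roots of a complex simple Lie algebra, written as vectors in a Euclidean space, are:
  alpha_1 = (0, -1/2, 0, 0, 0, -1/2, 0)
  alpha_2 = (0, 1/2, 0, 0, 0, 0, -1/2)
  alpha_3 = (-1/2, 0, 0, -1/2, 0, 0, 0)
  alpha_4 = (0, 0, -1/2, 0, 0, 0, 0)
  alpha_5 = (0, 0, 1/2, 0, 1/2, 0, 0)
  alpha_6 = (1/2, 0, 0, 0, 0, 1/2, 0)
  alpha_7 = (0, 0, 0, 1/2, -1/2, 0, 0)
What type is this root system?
Compute the Cartan integers a_ij = 2(alpha_i, alpha_j)/(alpha_j, alpha_j); the resulting 7x7 Cartan matrix is
[[2, -1, 0, 0, 0, -1, 0], [-1, 2, 0, 0, 0, 0, 0], [0, 0, 2, 0, 0, -1, -1], [0, 0, 0, 2, -1, 0, 0], [0, 0, 0, -2, 2, 0, -1], [-1, 0, -1, 0, 0, 2, 0], [0, 0, -1, 0, -1, 0, 2]].
The roots have two lengths (squared-length ratio 2:1); the short ones are alpha_{4}. The associated Dynkin diagram is a chain of 7 nodes with a double edge at one end; the terminal node there is the unique short simple root (B_7), so the type is B_7 (the algebra so(15)).

type B_7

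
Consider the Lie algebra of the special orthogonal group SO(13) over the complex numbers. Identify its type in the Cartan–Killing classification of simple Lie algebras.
This is so(13) with 13 odd, which has dimension 13(13-1)/2 = 78 and rank (13-1)/2 = 6. In the classification of classical Lie algebras, the orthogonal algebra so(2n+1) in an odd number of variables has type B_n; here n = 6, so the Dynkin diagram is a chain of 6 nodes with a double edge at one end; the terminal node there is the unique short simple root (B_6). Hence the type is B_6.

B6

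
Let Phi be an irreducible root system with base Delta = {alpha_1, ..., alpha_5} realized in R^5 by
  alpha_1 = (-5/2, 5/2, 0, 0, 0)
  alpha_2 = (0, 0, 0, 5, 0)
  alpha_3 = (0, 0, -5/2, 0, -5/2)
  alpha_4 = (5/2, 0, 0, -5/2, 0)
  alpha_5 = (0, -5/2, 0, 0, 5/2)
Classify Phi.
Compute the Cartan integers a_ij = 2(alpha_i, alpha_j)/(alpha_j, alpha_j); the resulting 5x5 Cartan matrix is
[[2, 0, 0, -1, -1], [0, 2, 0, -2, 0], [0, 0, 2, 0, -1], [-1, -1, 0, 2, 0], [-1, 0, -1, 0, 2]].
The roots have two lengths (squared-length ratio 2:1); the short ones are alpha_{1,3,4,5}. The associated Dynkin diagram is a chain of 5 nodes with a double edge at one end; the terminal node there is the unique long simple root (C_5), so the type is C_5 (the algebra sp(10)).

C5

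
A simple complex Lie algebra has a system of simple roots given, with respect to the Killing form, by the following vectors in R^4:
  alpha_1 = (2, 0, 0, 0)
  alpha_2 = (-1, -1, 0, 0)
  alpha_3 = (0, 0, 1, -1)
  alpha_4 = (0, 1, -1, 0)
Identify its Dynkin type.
C_4 (sp(8))

Compute the Cartan integers a_ij = 2(alpha_i, alpha_j)/(alpha_j, alpha_j); the resulting 4x4 Cartan matrix is
[[2, -2, 0, 0], [-1, 2, 0, -1], [0, 0, 2, -1], [0, -1, -1, 2]].
The roots have two lengths (squared-length ratio 2:1); the short ones are alpha_{2,3,4}. The associated Dynkin diagram is a chain of 4 nodes with a double edge at one end; the terminal node there is the unique long simple root (C_4), so the type is C_4 (the algebra sp(8)).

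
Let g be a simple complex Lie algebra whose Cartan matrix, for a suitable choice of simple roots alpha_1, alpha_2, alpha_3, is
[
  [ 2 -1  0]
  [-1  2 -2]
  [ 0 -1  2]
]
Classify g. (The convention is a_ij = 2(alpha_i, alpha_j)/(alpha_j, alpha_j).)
B_3 (so(7))

The matrix has rank 3 with 2's on the diagonal. Reading the off-diagonal entries as Dynkin edges (a single edge where a_ij = a_ji = -1; a double or triple edge where a_ij * a_ji = 2 or 3), the diagram is a chain of 3 nodes with a double edge at one end; the terminal node there is the unique short simple root (B_3). One simple-root ordering that puts it in standard form is (alpha_1, alpha_2, alpha_3). So the algebra is type B_3, i.e. so(7).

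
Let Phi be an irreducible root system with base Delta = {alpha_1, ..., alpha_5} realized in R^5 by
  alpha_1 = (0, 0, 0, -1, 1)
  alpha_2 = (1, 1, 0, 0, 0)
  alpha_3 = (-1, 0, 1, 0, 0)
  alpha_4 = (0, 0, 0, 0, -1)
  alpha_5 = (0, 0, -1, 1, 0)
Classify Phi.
type B_5

Compute the Cartan integers a_ij = 2(alpha_i, alpha_j)/(alpha_j, alpha_j); the resulting 5x5 Cartan matrix is
[[2, 0, 0, -2, -1], [0, 2, -1, 0, 0], [0, -1, 2, 0, -1], [-1, 0, 0, 2, 0], [-1, 0, -1, 0, 2]].
The roots have two lengths (squared-length ratio 2:1); the short ones are alpha_{4}. The associated Dynkin diagram is a chain of 5 nodes with a double edge at one end; the terminal node there is the unique short simple root (B_5), so the type is B_5 (the algebra so(11)).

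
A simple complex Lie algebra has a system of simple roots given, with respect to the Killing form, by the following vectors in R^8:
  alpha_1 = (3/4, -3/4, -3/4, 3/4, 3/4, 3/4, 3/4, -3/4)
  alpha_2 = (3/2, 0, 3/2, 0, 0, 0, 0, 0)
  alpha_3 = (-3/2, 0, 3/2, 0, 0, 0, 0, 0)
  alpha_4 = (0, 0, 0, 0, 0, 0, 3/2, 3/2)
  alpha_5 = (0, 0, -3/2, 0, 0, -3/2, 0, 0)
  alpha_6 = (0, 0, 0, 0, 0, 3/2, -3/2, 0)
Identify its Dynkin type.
E_6

Compute the Cartan integers a_ij = 2(alpha_i, alpha_j)/(alpha_j, alpha_j); the resulting 6x6 Cartan matrix is
[[2, 0, -1, 0, 0, 0], [0, 2, 0, 0, -1, 0], [-1, 0, 2, 0, -1, 0], [0, 0, 0, 2, 0, -1], [0, -1, -1, 0, 2, -1], [0, 0, 0, -1, -1, 2]].
All simple roots have the same length, so the diagram is simply laced. The associated Dynkin diagram is a chain of 5 nodes with one extra node attached to the third node from one end (E_6), so the type is E_6.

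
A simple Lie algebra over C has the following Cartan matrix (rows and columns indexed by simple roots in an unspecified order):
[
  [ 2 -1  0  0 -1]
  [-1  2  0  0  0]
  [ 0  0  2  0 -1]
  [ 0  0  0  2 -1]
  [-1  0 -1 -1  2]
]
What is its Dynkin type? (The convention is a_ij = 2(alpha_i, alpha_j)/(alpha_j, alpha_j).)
D_5 (so(10))

The matrix has rank 5 with 2's on the diagonal. Reading the off-diagonal entries as Dynkin edges (a single edge where a_ij = a_ji = -1; a double or triple edge where a_ij * a_ji = 2 or 3), the diagram is a chain of 3 nodes with a fork of two nodes at one end (D_5). One simple-root ordering that puts it in standard form is (alpha_2, alpha_1, alpha_5, alpha_4, alpha_3). So the algebra is type D_5, i.e. so(10).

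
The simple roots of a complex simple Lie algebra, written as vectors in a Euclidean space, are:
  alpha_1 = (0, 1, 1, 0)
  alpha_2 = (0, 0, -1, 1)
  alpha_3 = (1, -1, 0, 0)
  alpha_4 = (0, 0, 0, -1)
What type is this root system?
B_4

Compute the Cartan integers a_ij = 2(alpha_i, alpha_j)/(alpha_j, alpha_j); the resulting 4x4 Cartan matrix is
[[2, -1, -1, 0], [-1, 2, 0, -2], [-1, 0, 2, 0], [0, -1, 0, 2]].
The roots have two lengths (squared-length ratio 2:1); the short ones are alpha_{4}. The associated Dynkin diagram is a chain of 4 nodes with a double edge at one end; the terminal node there is the unique short simple root (B_4), so the type is B_4 (the algebra so(9)).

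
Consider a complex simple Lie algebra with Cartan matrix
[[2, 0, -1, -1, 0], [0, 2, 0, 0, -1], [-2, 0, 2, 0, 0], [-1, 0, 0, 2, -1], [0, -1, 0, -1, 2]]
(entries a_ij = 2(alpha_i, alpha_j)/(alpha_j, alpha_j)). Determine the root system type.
The matrix has rank 5 with 2's on the diagonal. Reading the off-diagonal entries as Dynkin edges (a single edge where a_ij = a_ji = -1; a double or triple edge where a_ij * a_ji = 2 or 3), the diagram is a chain of 5 nodes with a double edge at one end; the terminal node there is the unique long simple root (C_5). One simple-root ordering that puts it in standard form is (alpha_2, alpha_5, alpha_4, alpha_1, alpha_3). So the algebra is type C_5, i.e. sp(10).

C5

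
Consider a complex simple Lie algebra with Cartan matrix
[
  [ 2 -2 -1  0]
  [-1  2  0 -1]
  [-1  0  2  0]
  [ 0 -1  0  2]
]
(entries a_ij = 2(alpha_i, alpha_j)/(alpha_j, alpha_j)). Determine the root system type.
The matrix has rank 4 with 2's on the diagonal. Reading the off-diagonal entries as Dynkin edges (a single edge where a_ij = a_ji = -1; a double or triple edge where a_ij * a_ji = 2 or 3), the diagram is a chain of 4 nodes with a double edge between the middle two (F_4). One simple-root ordering that puts it in standard form is (alpha_3, alpha_1, alpha_2, alpha_4). So the algebra is type F_4.

type F_4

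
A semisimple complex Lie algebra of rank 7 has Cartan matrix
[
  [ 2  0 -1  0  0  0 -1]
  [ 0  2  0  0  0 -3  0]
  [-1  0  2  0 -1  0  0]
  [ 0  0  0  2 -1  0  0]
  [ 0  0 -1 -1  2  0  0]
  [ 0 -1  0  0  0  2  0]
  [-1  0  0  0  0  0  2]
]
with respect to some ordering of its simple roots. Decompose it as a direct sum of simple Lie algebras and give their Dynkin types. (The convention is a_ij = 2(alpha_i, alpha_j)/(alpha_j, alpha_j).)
A_5 (sl(6)) ⊕ G_2

The diagram associated to this matrix has two connected components: the simple roots {alpha_1, alpha_3, alpha_4, alpha_5, alpha_7} form a chain of 5 nodes with single edges (A_5), and {alpha_2, alpha_6} form two nodes joined by a triple edge (G_2). A semisimple Lie algebra decomposes uniquely as the direct sum of simple ideals, one per connected component of its Dynkin diagram, so g ≅ A_5 ⊕ G_2 (dimension 35 + 14 = 49).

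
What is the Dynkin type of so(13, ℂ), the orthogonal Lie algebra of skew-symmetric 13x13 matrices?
B_6

This is so(13) with 13 odd, which has dimension 13(13-1)/2 = 78 and rank (13-1)/2 = 6. In the classification of classical Lie algebras, the orthogonal algebra so(2n+1) in an odd number of variables has type B_n; here n = 6, so the Dynkin diagram is a chain of 6 nodes with a double edge at one end; the terminal node there is the unique short simple root (B_6). Hence the type is B_6.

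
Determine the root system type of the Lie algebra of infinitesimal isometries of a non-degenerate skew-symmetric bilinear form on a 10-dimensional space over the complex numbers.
This is sp(10), which has dimension 10(10+1)/2 = 55 and rank 10/2 = 5. In the classification of classical Lie algebras, the symplectic algebra sp(2n) has type C_n; here n = 5, so the Dynkin diagram is a chain of 5 nodes with a double edge at one end; the terminal node there is the unique long simple root (C_5). Hence the type is C_5.

type C_5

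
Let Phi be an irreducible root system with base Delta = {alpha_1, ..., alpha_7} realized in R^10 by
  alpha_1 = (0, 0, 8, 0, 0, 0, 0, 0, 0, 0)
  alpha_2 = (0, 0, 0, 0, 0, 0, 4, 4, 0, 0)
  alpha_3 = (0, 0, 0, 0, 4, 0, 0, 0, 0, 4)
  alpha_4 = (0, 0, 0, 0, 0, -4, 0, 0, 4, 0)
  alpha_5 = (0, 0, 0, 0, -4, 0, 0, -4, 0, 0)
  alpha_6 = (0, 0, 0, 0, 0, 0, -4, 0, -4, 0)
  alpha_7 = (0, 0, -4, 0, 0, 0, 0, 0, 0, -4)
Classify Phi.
Compute the Cartan integers a_ij = 2(alpha_i, alpha_j)/(alpha_j, alpha_j); the resulting 7x7 Cartan matrix is
[[2, 0, 0, 0, 0, 0, -2], [0, 2, 0, 0, -1, -1, 0], [0, 0, 2, 0, -1, 0, -1], [0, 0, 0, 2, 0, -1, 0], [0, -1, -1, 0, 2, 0, 0], [0, -1, 0, -1, 0, 2, 0], [-1, 0, -1, 0, 0, 0, 2]].
The roots have two lengths (squared-length ratio 2:1); the short ones are alpha_{2,3,4,5,6,7}. The associated Dynkin diagram is a chain of 7 nodes with a double edge at one end; the terminal node there is the unique long simple root (C_7), so the type is C_7 (the algebra sp(14)).

type C_7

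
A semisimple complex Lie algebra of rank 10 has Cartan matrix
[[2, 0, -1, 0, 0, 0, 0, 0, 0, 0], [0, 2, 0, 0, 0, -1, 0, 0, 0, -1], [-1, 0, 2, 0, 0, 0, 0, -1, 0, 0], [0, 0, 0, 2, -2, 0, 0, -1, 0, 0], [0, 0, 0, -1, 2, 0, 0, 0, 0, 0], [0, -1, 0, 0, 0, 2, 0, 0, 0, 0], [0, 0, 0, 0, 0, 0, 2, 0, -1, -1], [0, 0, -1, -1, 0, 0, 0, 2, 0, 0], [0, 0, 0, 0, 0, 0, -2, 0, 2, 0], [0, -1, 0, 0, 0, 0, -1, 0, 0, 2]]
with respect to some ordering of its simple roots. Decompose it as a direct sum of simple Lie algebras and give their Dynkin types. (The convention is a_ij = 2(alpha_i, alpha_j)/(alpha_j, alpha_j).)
B5 + C5

The diagram associated to this matrix has two connected components: the simple roots {alpha_1, alpha_3, alpha_4, alpha_5, alpha_8} form a chain of 5 nodes with a double edge at one end; the terminal node there is the unique short simple root (B_5), and {alpha_2, alpha_6, alpha_7, alpha_9, alpha_10} form a chain of 5 nodes with a double edge at one end; the terminal node there is the unique long simple root (C_5). A semisimple Lie algebra decomposes uniquely as the direct sum of simple ideals, one per connected component of its Dynkin diagram, so g ≅ B_5 ⊕ C_5 (dimension 55 + 55 = 110).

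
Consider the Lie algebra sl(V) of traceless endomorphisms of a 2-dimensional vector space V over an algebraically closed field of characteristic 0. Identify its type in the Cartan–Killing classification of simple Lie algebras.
This is sl(2), which has dimension 2^2 - 1 = 3 and rank 2 - 1 = 1 (a Cartan subalgebra is the diagonal traceless matrices). In the classification of classical Lie algebras, the special linear algebra sl(n+1) has type A_n; here n = 1, so the Dynkin diagram is a chain of 1 nodes with single edges (A_1). Hence the type is A_1.

type A_1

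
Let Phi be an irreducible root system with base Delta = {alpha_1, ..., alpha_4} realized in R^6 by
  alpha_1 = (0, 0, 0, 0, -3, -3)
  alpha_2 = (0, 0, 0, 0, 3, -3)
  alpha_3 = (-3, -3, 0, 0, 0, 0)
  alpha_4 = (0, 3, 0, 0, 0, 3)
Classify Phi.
Compute the Cartan integers a_ij = 2(alpha_i, alpha_j)/(alpha_j, alpha_j); the resulting 4x4 Cartan matrix is
[[2, 0, 0, -1], [0, 2, 0, -1], [0, 0, 2, -1], [-1, -1, -1, 2]].
All simple roots have the same length, so the diagram is simply laced. The associated Dynkin diagram is a chain of 2 nodes with a fork of two nodes at one end (D_4), so the type is D_4 (the algebra so(8)).

D_4 (so(8))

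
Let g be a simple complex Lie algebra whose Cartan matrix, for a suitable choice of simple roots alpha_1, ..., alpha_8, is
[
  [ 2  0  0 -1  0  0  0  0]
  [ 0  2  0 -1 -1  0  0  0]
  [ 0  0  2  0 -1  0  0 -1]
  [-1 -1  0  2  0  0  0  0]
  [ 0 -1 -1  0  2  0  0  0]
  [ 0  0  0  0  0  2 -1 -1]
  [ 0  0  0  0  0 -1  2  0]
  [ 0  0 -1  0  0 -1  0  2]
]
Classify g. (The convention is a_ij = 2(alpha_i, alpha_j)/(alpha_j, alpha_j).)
The matrix has rank 8 with 2's on the diagonal. Reading the off-diagonal entries as Dynkin edges (a single edge where a_ij = a_ji = -1; a double or triple edge where a_ij * a_ji = 2 or 3), the diagram is a chain of 8 nodes with single edges (A_8). One simple-root ordering that puts it in standard form is (alpha_7, alpha_6, alpha_8, alpha_3, alpha_5, alpha_2, alpha_4, alpha_1). So the algebra is type A_8, i.e. sl(9).

A_8 (sl(9))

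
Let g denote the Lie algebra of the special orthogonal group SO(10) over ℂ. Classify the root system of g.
This is so(10) with 10 even, which has dimension 10(10-1)/2 = 45 and rank 10/2 = 5. In the classification of classical Lie algebras, the orthogonal algebra so(2n) in an even number of variables has type D_n; here n = 5, so the Dynkin diagram is a chain of 3 nodes with a fork of two nodes at one end (D_5). Hence the type is D_5.

D5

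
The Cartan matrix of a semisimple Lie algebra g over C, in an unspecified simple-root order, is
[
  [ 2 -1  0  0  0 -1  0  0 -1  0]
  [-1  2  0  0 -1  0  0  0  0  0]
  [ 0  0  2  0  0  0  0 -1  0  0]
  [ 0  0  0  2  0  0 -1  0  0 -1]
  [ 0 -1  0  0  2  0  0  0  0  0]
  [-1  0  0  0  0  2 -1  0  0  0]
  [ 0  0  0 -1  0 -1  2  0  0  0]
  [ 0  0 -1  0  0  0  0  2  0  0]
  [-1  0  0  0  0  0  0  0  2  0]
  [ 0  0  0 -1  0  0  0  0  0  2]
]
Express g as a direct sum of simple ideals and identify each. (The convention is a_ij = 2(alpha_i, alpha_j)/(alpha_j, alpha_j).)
The diagram associated to this matrix has two connected components: the simple roots {alpha_3, alpha_8} form a chain of 2 nodes with single edges (A_2), and {alpha_1, alpha_2, alpha_4, alpha_5, alpha_6, alpha_7, alpha_9, alpha_10} form a chain of 7 nodes with one extra node attached to the third node from one end (E_8). A semisimple Lie algebra decomposes uniquely as the direct sum of simple ideals, one per connected component of its Dynkin diagram, so g ≅ A_2 ⊕ E_8 (dimension 8 + 248 = 256).

A2 ⊕ E8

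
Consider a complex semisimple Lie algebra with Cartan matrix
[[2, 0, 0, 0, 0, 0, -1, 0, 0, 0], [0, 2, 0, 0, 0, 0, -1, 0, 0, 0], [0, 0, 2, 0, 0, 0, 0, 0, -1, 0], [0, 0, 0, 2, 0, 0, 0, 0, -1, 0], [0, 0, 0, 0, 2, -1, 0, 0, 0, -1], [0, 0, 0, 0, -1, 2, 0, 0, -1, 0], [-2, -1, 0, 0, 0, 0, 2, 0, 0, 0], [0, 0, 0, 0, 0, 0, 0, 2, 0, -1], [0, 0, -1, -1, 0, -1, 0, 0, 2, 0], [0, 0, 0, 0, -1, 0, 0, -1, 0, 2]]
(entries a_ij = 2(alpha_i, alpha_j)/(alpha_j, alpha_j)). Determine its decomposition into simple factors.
The diagram associated to this matrix has two connected components: the simple roots {alpha_1, alpha_2, alpha_7} form a chain of 3 nodes with a double edge at one end; the terminal node there is the unique short simple root (B_3), and {alpha_3, alpha_4, alpha_5, alpha_6, alpha_8, alpha_9, alpha_10} form a chain of 5 nodes with a fork of two nodes at one end (D_7). A semisimple Lie algebra decomposes uniquely as the direct sum of simple ideals, one per connected component of its Dynkin diagram, so g ≅ B_3 ⊕ D_7 (dimension 21 + 91 = 112).

B_3 ⊕ D_7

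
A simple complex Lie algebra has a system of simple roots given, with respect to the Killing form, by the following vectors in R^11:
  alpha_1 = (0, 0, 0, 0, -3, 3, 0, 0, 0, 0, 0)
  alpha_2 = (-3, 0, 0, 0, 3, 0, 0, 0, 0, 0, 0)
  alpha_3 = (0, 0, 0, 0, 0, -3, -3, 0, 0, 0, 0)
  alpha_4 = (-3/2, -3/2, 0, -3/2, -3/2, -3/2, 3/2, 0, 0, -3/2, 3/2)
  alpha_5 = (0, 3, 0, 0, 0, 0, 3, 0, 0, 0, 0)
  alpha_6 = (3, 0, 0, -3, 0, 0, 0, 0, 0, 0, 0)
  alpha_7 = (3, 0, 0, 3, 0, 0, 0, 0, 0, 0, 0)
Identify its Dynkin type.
type E_7

Compute the Cartan integers a_ij = 2(alpha_i, alpha_j)/(alpha_j, alpha_j); the resulting 7x7 Cartan matrix is
[[2, -1, -1, 0, 0, 0, 0], [-1, 2, 0, 0, 0, -1, -1], [-1, 0, 2, 0, -1, 0, 0], [0, 0, 0, 2, 0, 0, -1], [0, 0, -1, 0, 2, 0, 0], [0, -1, 0, 0, 0, 2, 0], [0, -1, 0, -1, 0, 0, 2]].
All simple roots have the same length, so the diagram is simply laced. The associated Dynkin diagram is a chain of 6 nodes with one extra node attached to the third node from one end (E_7), so the type is E_7.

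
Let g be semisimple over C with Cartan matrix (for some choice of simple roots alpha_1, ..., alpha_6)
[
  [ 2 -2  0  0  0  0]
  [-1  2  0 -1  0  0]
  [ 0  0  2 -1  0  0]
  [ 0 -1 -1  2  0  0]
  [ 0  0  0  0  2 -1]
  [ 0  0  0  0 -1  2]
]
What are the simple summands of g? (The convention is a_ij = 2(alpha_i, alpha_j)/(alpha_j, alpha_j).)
The diagram associated to this matrix has two connected components: the simple roots {alpha_5, alpha_6} form a chain of 2 nodes with single edges (A_2), and {alpha_1, alpha_2, alpha_3, alpha_4} form a chain of 4 nodes with a double edge at one end; the terminal node there is the unique long simple root (C_4). A semisimple Lie algebra decomposes uniquely as the direct sum of simple ideals, one per connected component of its Dynkin diagram, so g ≅ A_2 ⊕ C_4 (dimension 8 + 36 = 44).

A2 ⊕ C4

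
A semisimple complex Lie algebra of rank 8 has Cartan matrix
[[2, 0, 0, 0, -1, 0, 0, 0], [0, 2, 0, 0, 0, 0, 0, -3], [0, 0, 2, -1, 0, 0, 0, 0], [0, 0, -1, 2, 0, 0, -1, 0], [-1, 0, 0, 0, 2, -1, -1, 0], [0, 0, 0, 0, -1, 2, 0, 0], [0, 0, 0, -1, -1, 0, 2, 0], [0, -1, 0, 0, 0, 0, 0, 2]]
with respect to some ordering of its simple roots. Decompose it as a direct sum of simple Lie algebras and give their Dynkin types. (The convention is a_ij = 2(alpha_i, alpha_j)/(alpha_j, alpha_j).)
The diagram associated to this matrix has two connected components: the simple roots {alpha_1, alpha_3, alpha_4, alpha_5, alpha_6, alpha_7} form a chain of 4 nodes with a fork of two nodes at one end (D_6), and {alpha_2, alpha_8} form two nodes joined by a triple edge (G_2). A semisimple Lie algebra decomposes uniquely as the direct sum of simple ideals, one per connected component of its Dynkin diagram, so g ≅ D_6 ⊕ G_2 (dimension 66 + 14 = 80).

D_6 (so(12)) + G_2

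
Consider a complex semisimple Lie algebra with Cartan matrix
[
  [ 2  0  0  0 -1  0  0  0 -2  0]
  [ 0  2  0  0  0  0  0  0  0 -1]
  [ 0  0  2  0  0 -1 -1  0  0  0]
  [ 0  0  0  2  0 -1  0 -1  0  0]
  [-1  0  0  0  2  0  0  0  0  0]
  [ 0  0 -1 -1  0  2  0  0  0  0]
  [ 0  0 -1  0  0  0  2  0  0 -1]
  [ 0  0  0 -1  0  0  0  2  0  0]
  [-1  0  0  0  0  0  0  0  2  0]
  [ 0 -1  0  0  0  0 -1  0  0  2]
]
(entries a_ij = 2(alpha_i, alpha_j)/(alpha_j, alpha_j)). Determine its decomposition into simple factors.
The diagram associated to this matrix has two connected components: the simple roots {alpha_2, alpha_3, alpha_4, alpha_6, alpha_7, alpha_8, alpha_10} form a chain of 7 nodes with single edges (A_7), and {alpha_1, alpha_5, alpha_9} form a chain of 3 nodes with a double edge at one end; the terminal node there is the unique short simple root (B_3). A semisimple Lie algebra decomposes uniquely as the direct sum of simple ideals, one per connected component of its Dynkin diagram, so g ≅ A_7 ⊕ B_3 (dimension 63 + 21 = 84).

type A_7 + type B_3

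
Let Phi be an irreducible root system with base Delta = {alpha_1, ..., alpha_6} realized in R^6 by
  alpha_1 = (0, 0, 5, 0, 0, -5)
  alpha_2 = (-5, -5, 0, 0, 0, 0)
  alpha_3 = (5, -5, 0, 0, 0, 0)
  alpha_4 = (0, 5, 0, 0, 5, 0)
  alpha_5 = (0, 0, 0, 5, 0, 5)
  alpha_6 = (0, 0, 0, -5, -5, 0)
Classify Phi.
Compute the Cartan integers a_ij = 2(alpha_i, alpha_j)/(alpha_j, alpha_j); the resulting 6x6 Cartan matrix is
[[2, 0, 0, 0, -1, 0], [0, 2, 0, -1, 0, 0], [0, 0, 2, -1, 0, 0], [0, -1, -1, 2, 0, -1], [-1, 0, 0, 0, 2, -1], [0, 0, 0, -1, -1, 2]].
All simple roots have the same length, so the diagram is simply laced. The associated Dynkin diagram is a chain of 4 nodes with a fork of two nodes at one end (D_6), so the type is D_6 (the algebra so(12)).

D_6 (so(12))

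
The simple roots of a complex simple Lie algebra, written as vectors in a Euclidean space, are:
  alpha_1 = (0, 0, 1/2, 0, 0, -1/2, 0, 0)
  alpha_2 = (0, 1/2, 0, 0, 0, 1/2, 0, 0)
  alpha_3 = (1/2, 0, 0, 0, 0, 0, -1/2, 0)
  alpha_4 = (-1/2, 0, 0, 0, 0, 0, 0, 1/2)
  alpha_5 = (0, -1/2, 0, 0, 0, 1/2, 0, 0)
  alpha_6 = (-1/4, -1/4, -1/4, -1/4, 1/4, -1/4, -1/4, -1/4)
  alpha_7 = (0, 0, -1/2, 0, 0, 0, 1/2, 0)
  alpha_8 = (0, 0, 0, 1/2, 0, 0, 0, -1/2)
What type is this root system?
Compute the Cartan integers a_ij = 2(alpha_i, alpha_j)/(alpha_j, alpha_j); the resulting 8x8 Cartan matrix is
[[2, -1, 0, 0, -1, 0, -1, 0], [-1, 2, 0, 0, 0, -1, 0, 0], [0, 0, 2, -1, 0, 0, -1, 0], [0, 0, -1, 2, 0, 0, 0, -1], [-1, 0, 0, 0, 2, 0, 0, 0], [0, -1, 0, 0, 0, 2, 0, 0], [-1, 0, -1, 0, 0, 0, 2, 0], [0, 0, 0, -1, 0, 0, 0, 2]].
All simple roots have the same length, so the diagram is simply laced. The associated Dynkin diagram is a chain of 7 nodes with one extra node attached to the third node from one end (E_8), so the type is E_8.

E8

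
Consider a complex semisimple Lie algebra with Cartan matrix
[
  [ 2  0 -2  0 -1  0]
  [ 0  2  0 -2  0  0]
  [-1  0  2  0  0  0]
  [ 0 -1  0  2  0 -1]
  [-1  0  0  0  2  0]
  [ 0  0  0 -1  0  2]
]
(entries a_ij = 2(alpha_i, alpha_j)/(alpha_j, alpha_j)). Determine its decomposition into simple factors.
B3 ⊕ C3

The diagram associated to this matrix has two connected components: the simple roots {alpha_1, alpha_3, alpha_5} form a chain of 3 nodes with a double edge at one end; the terminal node there is the unique short simple root (B_3), and {alpha_2, alpha_4, alpha_6} form a chain of 3 nodes with a double edge at one end; the terminal node there is the unique long simple root (C_3). A semisimple Lie algebra decomposes uniquely as the direct sum of simple ideals, one per connected component of its Dynkin diagram, so g ≅ B_3 ⊕ C_3 (dimension 21 + 21 = 42).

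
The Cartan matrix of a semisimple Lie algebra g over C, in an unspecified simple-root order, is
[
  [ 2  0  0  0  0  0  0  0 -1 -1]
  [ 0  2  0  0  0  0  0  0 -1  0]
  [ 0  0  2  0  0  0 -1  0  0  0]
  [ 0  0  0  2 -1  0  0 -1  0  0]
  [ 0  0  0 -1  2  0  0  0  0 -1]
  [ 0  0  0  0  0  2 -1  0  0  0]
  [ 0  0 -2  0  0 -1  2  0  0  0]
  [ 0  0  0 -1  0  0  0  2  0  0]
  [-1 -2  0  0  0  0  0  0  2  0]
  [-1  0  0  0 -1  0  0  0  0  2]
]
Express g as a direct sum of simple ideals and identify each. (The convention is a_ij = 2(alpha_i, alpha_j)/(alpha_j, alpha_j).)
B_3 + B_7

The diagram associated to this matrix has two connected components: the simple roots {alpha_3, alpha_6, alpha_7} form a chain of 3 nodes with a double edge at one end; the terminal node there is the unique short simple root (B_3), and {alpha_1, alpha_2, alpha_4, alpha_5, alpha_8, alpha_9, alpha_10} form a chain of 7 nodes with a double edge at one end; the terminal node there is the unique short simple root (B_7). A semisimple Lie algebra decomposes uniquely as the direct sum of simple ideals, one per connected component of its Dynkin diagram, so g ≅ B_3 ⊕ B_7 (dimension 21 + 105 = 126).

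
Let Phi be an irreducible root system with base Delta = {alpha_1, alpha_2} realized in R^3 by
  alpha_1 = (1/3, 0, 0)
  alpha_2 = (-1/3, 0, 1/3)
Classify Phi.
B_2 (so(5))

Compute the Cartan integers a_ij = 2(alpha_i, alpha_j)/(alpha_j, alpha_j); the resulting 2x2 Cartan matrix is
[[2, -1], [-2, 2]].
The roots have two lengths (squared-length ratio 2:1); the short ones are alpha_{1}. The associated Dynkin diagram is a chain of 2 nodes with a double edge at one end; the terminal node there is the unique short simple root (B_2), so the type is B_2 (the algebra so(5)).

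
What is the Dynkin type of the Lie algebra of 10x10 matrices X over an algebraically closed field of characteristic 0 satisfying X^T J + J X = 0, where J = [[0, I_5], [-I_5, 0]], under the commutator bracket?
C_5 (sp(10))

This is sp(10), which has dimension 10(10+1)/2 = 55 and rank 10/2 = 5. In the classification of classical Lie algebras, the symplectic algebra sp(2n) has type C_n; here n = 5, so the Dynkin diagram is a chain of 5 nodes with a double edge at one end; the terminal node there is the unique long simple root (C_5). Hence the type is C_5.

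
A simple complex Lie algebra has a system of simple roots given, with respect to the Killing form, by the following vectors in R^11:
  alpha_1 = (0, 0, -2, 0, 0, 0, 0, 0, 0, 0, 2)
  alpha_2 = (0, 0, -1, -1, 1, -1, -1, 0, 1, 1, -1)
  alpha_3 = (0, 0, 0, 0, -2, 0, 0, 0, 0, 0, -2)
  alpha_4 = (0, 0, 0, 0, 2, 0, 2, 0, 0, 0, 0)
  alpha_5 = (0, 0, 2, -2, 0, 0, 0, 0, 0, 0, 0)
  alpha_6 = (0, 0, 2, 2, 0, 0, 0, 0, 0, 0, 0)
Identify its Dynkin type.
E_6

Compute the Cartan integers a_ij = 2(alpha_i, alpha_j)/(alpha_j, alpha_j); the resulting 6x6 Cartan matrix is
[[2, 0, -1, 0, -1, -1], [0, 2, 0, 0, 0, -1], [-1, 0, 2, -1, 0, 0], [0, 0, -1, 2, 0, 0], [-1, 0, 0, 0, 2, 0], [-1, -1, 0, 0, 0, 2]].
All simple roots have the same length, so the diagram is simply laced. The associated Dynkin diagram is a chain of 5 nodes with one extra node attached to the third node from one end (E_6), so the type is E_6.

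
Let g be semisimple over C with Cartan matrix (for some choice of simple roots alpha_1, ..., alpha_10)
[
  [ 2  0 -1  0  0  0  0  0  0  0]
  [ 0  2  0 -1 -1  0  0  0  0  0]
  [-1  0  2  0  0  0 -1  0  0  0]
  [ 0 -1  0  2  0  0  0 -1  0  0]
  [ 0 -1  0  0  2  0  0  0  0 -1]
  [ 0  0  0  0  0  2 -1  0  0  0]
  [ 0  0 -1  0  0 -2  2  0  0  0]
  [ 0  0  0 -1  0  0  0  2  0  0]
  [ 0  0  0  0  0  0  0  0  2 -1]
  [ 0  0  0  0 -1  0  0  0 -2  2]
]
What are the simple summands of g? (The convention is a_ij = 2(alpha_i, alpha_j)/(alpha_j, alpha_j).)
type B_4 ⊕ type B_6

The diagram associated to this matrix has two connected components: the simple roots {alpha_1, alpha_3, alpha_6, alpha_7} form a chain of 4 nodes with a double edge at one end; the terminal node there is the unique short simple root (B_4), and {alpha_2, alpha_4, alpha_5, alpha_8, alpha_9, alpha_10} form a chain of 6 nodes with a double edge at one end; the terminal node there is the unique short simple root (B_6). A semisimple Lie algebra decomposes uniquely as the direct sum of simple ideals, one per connected component of its Dynkin diagram, so g ≅ B_4 ⊕ B_6 (dimension 36 + 78 = 114).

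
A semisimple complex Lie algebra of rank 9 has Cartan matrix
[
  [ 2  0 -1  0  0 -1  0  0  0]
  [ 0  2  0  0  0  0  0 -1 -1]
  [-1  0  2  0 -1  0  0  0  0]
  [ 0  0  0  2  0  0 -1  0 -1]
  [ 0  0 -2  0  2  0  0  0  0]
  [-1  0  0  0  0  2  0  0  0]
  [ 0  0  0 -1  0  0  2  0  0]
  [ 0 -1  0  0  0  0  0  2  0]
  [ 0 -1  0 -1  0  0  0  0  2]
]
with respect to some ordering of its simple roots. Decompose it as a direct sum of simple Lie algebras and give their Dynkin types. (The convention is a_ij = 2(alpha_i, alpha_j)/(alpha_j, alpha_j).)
A5 ⊕ C4

The diagram associated to this matrix has two connected components: the simple roots {alpha_2, alpha_4, alpha_7, alpha_8, alpha_9} form a chain of 5 nodes with single edges (A_5), and {alpha_1, alpha_3, alpha_5, alpha_6} form a chain of 4 nodes with a double edge at one end; the terminal node there is the unique long simple root (C_4). A semisimple Lie algebra decomposes uniquely as the direct sum of simple ideals, one per connected component of its Dynkin diagram, so g ≅ A_5 ⊕ C_4 (dimension 35 + 36 = 71).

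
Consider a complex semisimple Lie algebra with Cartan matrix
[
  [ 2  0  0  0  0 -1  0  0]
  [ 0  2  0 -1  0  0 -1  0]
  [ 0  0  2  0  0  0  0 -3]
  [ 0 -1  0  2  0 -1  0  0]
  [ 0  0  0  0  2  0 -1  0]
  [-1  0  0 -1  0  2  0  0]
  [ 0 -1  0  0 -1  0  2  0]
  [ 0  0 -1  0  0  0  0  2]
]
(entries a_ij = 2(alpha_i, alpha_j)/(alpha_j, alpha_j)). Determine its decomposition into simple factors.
A_6 ⊕ G_2

The diagram associated to this matrix has two connected components: the simple roots {alpha_1, alpha_2, alpha_4, alpha_5, alpha_6, alpha_7} form a chain of 6 nodes with single edges (A_6), and {alpha_3, alpha_8} form two nodes joined by a triple edge (G_2). A semisimple Lie algebra decomposes uniquely as the direct sum of simple ideals, one per connected component of its Dynkin diagram, so g ≅ A_6 ⊕ G_2 (dimension 48 + 14 = 62).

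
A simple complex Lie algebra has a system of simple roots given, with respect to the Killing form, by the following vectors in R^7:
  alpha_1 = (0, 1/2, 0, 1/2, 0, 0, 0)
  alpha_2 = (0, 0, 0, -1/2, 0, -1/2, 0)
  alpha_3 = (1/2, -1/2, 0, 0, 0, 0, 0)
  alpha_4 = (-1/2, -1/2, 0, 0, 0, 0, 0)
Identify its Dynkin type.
D4

Compute the Cartan integers a_ij = 2(alpha_i, alpha_j)/(alpha_j, alpha_j); the resulting 4x4 Cartan matrix is
[[2, -1, -1, -1], [-1, 2, 0, 0], [-1, 0, 2, 0], [-1, 0, 0, 2]].
All simple roots have the same length, so the diagram is simply laced. The associated Dynkin diagram is a chain of 2 nodes with a fork of two nodes at one end (D_4), so the type is D_4 (the algebra so(8)).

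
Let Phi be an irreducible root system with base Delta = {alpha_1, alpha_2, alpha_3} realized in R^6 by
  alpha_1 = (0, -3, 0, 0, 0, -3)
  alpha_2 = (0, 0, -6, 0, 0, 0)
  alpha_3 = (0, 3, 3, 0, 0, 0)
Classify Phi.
Compute the Cartan integers a_ij = 2(alpha_i, alpha_j)/(alpha_j, alpha_j); the resulting 3x3 Cartan matrix is
[[2, 0, -1], [0, 2, -2], [-1, -1, 2]].
The roots have two lengths (squared-length ratio 2:1); the short ones are alpha_{1,3}. The associated Dynkin diagram is a chain of 3 nodes with a double edge at one end; the terminal node there is the unique long simple root (C_3), so the type is C_3 (the algebra sp(6)).

type C_3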